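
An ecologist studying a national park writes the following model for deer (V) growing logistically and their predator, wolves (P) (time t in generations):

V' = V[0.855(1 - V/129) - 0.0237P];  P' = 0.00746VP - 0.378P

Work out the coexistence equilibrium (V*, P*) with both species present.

V* ≈ 50.7, P* ≈ 21.9

From dP/dt = 0 with P > 0: 0.00746V* = 0.378, so V* = 50.7.
Substitute into dV/dt = 0: 0.855(1 - 50.7/129) = 0.0237P*.
The bracket is 0.607, giving P* = 0.519/0.0237 = 21.9.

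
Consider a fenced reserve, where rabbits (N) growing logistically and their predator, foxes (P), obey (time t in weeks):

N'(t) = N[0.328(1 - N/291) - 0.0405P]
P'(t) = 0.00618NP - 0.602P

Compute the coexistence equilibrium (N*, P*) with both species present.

From dP/dt = 0 with P > 0: 0.00618N* = 0.602, so N* = 97.4.
Substitute into dN/dt = 0: 0.328(1 - 97.4/291) = 0.0405P*.
The bracket is 0.665, giving P* = 0.218/0.0405 = 5.39.

N* ≈ 97.4, P* ≈ 5.39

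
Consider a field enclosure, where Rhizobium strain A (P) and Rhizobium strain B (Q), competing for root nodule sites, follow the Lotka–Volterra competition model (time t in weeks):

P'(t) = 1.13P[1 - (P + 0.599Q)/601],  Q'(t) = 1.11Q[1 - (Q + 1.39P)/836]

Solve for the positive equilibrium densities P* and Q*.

P* ≈ 599, Q* ≈ 3.64

Setting both brackets to zero gives the nullclines P + 0.599Q = 601 and 1.39P + Q = 836.
Substituting Q = 836 - 1.39P into the first: P(1 - 0.599·1.39) = 601 - 0.599·836.
So P* = 100/0.167 = 599, and then Q* = 836 - 1.39·599 = 3.64.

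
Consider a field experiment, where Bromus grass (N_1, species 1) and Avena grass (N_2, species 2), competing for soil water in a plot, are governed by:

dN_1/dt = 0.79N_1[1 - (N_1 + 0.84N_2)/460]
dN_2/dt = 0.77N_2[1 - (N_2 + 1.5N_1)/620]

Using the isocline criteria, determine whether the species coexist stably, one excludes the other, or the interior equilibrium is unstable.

Compare the nullcline intercepts: K1/α12 = 460/0.84 = 548 < K2 = 620; K2/α21 = 620/1.5 = 413 < K1 = 460.
Since both are reversed, neither can invade when rare; the interior point is a saddle.

unstable coexistence (outcome depends on initial conditions)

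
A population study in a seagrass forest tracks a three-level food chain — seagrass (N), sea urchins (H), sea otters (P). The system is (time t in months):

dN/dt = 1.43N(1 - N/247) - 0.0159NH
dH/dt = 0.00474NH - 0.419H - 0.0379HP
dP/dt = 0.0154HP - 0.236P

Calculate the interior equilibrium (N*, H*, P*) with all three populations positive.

N* ≈ 205, H* ≈ 15.3, P* ≈ 14.6

From dP/dt = 0: 0.0154H* = 0.236, so H* = 15.3.
From dN/dt = 0: 1.43(1 - N*/247) = 0.0159·15.3, giving N* = 247·(1 - 0.17) = 205.
From dH/dt = 0: 0.00474·205 - 0.419 = 0.0379P*, so P* = 0.552/0.0379 = 14.6.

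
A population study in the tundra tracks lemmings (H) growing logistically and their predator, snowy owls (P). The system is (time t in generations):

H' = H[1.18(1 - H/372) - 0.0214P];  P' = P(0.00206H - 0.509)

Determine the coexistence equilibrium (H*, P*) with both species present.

From dP/dt = 0 with P > 0: 0.00206H* = 0.509, so H* = 247.
Substitute into dH/dt = 0: 1.18(1 - 247/372) = 0.0214P*.
The bracket is 0.336, giving P* = 0.396/0.0214 = 18.5.

H* ≈ 247, P* ≈ 18.5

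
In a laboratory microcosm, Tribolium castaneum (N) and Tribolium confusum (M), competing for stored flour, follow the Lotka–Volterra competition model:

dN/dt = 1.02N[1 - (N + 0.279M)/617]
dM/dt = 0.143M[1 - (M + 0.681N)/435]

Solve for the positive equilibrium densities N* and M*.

Setting both brackets to zero gives the nullclines N + 0.279M = 617 and 0.681N + M = 435.
Substituting M = 435 - 0.681N into the first: N(1 - 0.279·0.681) = 617 - 0.279·435.
So N* = 496/0.81 = 612, and then M* = 435 - 0.681·612 = 18.3.

N* ≈ 612, M* ≈ 18.3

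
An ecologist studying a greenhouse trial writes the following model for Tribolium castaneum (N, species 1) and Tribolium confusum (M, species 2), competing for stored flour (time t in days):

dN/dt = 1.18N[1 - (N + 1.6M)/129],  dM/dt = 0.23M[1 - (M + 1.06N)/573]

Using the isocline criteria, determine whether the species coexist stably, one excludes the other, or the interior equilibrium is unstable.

Compare the nullcline intercepts: K1/α12 = 129/1.6 = 80.6 < K2 = 573; K2/α21 = 573/1.06 = 541 > K1 = 129.
Since the inequalities point opposite ways, species 2 can invade but species 1 cannot.

species 2 excludes species 1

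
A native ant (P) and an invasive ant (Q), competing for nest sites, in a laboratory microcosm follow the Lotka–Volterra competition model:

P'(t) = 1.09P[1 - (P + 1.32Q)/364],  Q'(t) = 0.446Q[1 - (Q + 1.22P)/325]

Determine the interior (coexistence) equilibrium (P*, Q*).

P* ≈ 106, Q* ≈ 195

Setting both brackets to zero gives the nullclines P + 1.32Q = 364 and 1.22P + Q = 325.
Substituting Q = 325 - 1.22P into the first: P(1 - 1.32·1.22) = 364 - 1.32·325.
So P* = -65/-0.61 = 106, and then Q* = 325 - 1.22·106 = 195.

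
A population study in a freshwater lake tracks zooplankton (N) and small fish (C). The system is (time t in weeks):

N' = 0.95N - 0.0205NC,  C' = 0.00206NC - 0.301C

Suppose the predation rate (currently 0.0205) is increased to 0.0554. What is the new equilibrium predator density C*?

C* ≈ 17.1

At the interior fixed point, setting dN/dt = 0 with N > 0 fixes C* = (prey growth rate)/(NC coefficient) — independent of the other coefficients.
With the change, C* = 0.95/0.0554 = 17.1; it falls from 46.3.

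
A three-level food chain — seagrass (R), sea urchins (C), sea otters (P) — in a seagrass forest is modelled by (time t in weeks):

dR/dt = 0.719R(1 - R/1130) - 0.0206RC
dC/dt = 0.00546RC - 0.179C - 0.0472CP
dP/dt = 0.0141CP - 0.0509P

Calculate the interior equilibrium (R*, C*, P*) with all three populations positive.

R* ≈ 1010, C* ≈ 3.61, P* ≈ 113

From dP/dt = 0: 0.0141C* = 0.0509, so C* = 3.61.
From dR/dt = 0: 0.719(1 - R*/1130) = 0.0206·3.61, giving R* = 1130·(1 - 0.103) = 1010.
From dC/dt = 0: 0.00546·1010 - 0.179 = 0.0472P*, so P* = 5.35/0.0472 = 113.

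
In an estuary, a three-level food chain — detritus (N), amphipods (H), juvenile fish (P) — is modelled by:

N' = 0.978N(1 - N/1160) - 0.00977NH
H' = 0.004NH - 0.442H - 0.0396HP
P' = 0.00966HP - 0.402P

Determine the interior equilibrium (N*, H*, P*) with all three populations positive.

From dP/dt = 0: 0.00966H* = 0.402, so H* = 41.6.
From dN/dt = 0: 0.978(1 - N*/1160) = 0.00977·41.6, giving N* = 1160·(1 - 0.416) = 678.
From dH/dt = 0: 0.004·678 - 0.442 = 0.0396P*, so P* = 2.27/0.0396 = 57.3.

N* ≈ 678, H* ≈ 41.6, P* ≈ 57.3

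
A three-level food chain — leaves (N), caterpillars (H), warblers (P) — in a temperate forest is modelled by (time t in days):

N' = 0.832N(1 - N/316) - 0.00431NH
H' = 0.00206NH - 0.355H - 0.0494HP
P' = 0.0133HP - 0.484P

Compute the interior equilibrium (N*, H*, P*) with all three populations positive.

From dP/dt = 0: 0.0133H* = 0.484, so H* = 36.4.
From dN/dt = 0: 0.832(1 - N*/316) = 0.00431·36.4, giving N* = 316·(1 - 0.189) = 256.
From dH/dt = 0: 0.00206·256 - 0.355 = 0.0494P*, so P* = 0.173/0.0494 = 3.51.

N* ≈ 256, H* ≈ 36.4, P* ≈ 3.51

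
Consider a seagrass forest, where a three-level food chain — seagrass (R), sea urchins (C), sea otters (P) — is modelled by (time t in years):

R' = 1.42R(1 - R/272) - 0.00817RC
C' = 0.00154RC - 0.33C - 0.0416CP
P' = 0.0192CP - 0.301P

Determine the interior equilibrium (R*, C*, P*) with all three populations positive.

R* ≈ 247, C* ≈ 15.7, P* ≈ 1.23

From dP/dt = 0: 0.0192C* = 0.301, so C* = 15.7.
From dR/dt = 0: 1.42(1 - R*/272) = 0.00817·15.7, giving R* = 272·(1 - 0.0902) = 247.
From dC/dt = 0: 0.00154·247 - 0.33 = 0.0416P*, so P* = 0.0511/0.0416 = 1.23.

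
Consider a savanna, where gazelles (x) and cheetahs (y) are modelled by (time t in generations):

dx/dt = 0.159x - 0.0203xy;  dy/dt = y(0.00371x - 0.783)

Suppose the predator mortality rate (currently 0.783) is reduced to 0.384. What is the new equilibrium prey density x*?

At the interior fixed point, setting dy/dt = 0 with y > 0 fixes x* = (predator death rate)/(xy coefficient) — independent of the other coefficients.
With the change, x* = 0.384/0.00371 = 104; it falls from 211.

x* ≈ 104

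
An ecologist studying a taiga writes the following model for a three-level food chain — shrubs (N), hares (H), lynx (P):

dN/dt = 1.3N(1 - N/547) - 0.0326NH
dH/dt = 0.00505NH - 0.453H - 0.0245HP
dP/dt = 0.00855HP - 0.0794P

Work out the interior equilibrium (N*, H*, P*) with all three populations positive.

From dP/dt = 0: 0.00855H* = 0.0794, so H* = 9.29.
From dN/dt = 0: 1.3(1 - N*/547) = 0.0326·9.29, giving N* = 547·(1 - 0.233) = 420.
From dH/dt = 0: 0.00505·420 - 0.453 = 0.0245P*, so P* = 1.67/0.0245 = 68.

N* ≈ 420, H* ≈ 9.29, P* ≈ 68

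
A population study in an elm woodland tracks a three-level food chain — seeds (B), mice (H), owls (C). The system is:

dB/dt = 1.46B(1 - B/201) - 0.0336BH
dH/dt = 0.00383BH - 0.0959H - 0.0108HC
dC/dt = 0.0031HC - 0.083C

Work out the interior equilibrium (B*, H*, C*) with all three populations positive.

B* ≈ 77.1, H* ≈ 26.8, C* ≈ 18.5

From dC/dt = 0: 0.0031H* = 0.083, so H* = 26.8.
From dB/dt = 0: 1.46(1 - B*/201) = 0.0336·26.8, giving B* = 201·(1 - 0.616) = 77.1.
From dH/dt = 0: 0.00383·77.1 - 0.0959 = 0.0108C*, so C* = 0.2/0.0108 = 18.5.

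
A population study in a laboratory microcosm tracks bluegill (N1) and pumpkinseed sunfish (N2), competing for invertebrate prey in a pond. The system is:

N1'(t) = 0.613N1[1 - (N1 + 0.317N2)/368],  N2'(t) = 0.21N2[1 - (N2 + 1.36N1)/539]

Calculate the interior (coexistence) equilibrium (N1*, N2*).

N1* ≈ 347, N2* ≈ 67.7

Setting both brackets to zero gives the nullclines N1 + 0.317N2 = 368 and 1.36N1 + N2 = 539.
Substituting N2 = 539 - 1.36N1 into the first: N1(1 - 0.317·1.36) = 368 - 0.317·539.
So N1* = 197/0.569 = 347, and then N2* = 539 - 1.36·347 = 67.7.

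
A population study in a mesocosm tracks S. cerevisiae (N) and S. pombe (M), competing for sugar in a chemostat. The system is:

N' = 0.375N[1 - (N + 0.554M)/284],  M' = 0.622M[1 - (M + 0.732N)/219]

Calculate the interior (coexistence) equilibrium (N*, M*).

Setting both brackets to zero gives the nullclines N + 0.554M = 284 and 0.732N + M = 219.
Substituting M = 219 - 0.732N into the first: N(1 - 0.554·0.732) = 284 - 0.554·219.
So N* = 163/0.594 = 274, and then M* = 219 - 0.732·274 = 18.7.

N* ≈ 274, M* ≈ 18.7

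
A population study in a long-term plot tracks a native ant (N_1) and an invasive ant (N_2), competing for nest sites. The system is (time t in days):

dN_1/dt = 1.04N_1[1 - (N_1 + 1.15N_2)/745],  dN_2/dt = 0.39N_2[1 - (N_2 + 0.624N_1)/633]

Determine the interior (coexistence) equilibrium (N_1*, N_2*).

Setting both brackets to zero gives the nullclines N_1 + 1.15N_2 = 745 and 0.624N_1 + N_2 = 633.
Substituting N_2 = 633 - 0.624N_1 into the first: N_1(1 - 1.15·0.624) = 745 - 1.15·633.
So N_1* = 17.1/0.282 = 60.4, and then N_2* = 633 - 0.624·60.4 = 595.

N_1* ≈ 60.4, N_2* ≈ 595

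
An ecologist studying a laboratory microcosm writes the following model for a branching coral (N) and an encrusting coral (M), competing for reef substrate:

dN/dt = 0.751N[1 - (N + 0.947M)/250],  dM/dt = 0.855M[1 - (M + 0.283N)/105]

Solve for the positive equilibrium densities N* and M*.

N* ≈ 206, M* ≈ 46.8

Setting both brackets to zero gives the nullclines N + 0.947M = 250 and 0.283N + M = 105.
Substituting M = 105 - 0.283N into the first: N(1 - 0.947·0.283) = 250 - 0.947·105.
So N* = 151/0.732 = 206, and then M* = 105 - 0.283·206 = 46.8.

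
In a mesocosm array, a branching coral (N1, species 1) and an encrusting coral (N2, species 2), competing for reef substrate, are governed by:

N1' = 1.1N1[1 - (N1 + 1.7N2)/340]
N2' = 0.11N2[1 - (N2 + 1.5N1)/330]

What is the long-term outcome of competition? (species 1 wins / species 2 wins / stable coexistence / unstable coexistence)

unstable coexistence (outcome depends on initial conditions)

Compare the nullcline intercepts: K1/α12 = 340/1.7 = 200 < K2 = 330; K2/α21 = 330/1.5 = 220 < K1 = 340.
Since both are reversed, neither can invade when rare; the interior point is a saddle.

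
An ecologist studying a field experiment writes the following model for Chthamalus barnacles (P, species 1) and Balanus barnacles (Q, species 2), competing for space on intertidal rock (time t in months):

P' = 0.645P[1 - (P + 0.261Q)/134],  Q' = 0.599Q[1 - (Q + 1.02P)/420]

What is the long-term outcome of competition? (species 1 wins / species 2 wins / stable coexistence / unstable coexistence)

stable coexistence

Compare the nullcline intercepts: K1/α12 = 134/0.261 = 513 > K2 = 420; K2/α21 = 420/1.02 = 412 > K1 = 134.
Since both inequalities hold, each species can invade when rare, so the interior equilibrium is stable.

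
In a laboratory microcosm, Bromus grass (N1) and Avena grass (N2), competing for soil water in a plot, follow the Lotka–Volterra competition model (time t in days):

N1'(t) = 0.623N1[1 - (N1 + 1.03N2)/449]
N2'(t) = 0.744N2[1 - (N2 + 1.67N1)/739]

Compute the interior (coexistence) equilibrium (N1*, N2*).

N1* ≈ 434, N2* ≈ 15

Setting both brackets to zero gives the nullclines N1 + 1.03N2 = 449 and 1.67N1 + N2 = 739.
Substituting N2 = 739 - 1.67N1 into the first: N1(1 - 1.03·1.67) = 449 - 1.03·739.
So N1* = -312/-0.72 = 434, and then N2* = 739 - 1.67·434 = 15.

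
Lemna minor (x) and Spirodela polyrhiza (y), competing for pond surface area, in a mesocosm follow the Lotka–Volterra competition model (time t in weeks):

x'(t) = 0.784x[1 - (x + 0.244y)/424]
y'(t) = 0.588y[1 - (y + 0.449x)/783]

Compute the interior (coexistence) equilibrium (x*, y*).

x* ≈ 262, y* ≈ 666

Setting both brackets to zero gives the nullclines x + 0.244y = 424 and 0.449x + y = 783.
Substituting y = 783 - 0.449x into the first: x(1 - 0.244·0.449) = 424 - 0.244·783.
So x* = 233/0.89 = 262, and then y* = 783 - 0.449·262 = 666.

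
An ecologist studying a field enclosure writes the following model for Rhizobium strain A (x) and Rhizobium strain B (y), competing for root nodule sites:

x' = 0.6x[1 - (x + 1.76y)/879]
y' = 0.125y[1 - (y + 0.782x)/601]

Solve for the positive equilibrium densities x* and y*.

Setting both brackets to zero gives the nullclines x + 1.76y = 879 and 0.782x + y = 601.
Substituting y = 601 - 0.782x into the first: x(1 - 1.76·0.782) = 879 - 1.76·601.
So x* = -179/-0.376 = 475, and then y* = 601 - 0.782·475 = 230.

x* ≈ 475, y* ≈ 230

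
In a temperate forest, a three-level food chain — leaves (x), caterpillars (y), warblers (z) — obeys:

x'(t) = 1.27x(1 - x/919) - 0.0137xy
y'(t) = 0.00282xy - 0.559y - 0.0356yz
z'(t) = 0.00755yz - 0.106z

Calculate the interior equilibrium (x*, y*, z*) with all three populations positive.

From dz/dt = 0: 0.00755y* = 0.106, so y* = 14.
From dx/dt = 0: 1.27(1 - x*/919) = 0.0137·14, giving x* = 919·(1 - 0.151) = 780.
From dy/dt = 0: 0.00282·780 - 0.559 = 0.0356z*, so z* = 1.64/0.0356 = 46.1.

x* ≈ 780, y* ≈ 14, z* ≈ 46.1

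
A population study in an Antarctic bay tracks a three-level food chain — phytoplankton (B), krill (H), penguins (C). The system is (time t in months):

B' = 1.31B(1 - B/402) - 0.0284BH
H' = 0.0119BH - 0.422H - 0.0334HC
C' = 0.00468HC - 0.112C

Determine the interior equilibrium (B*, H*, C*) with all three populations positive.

B* ≈ 193, H* ≈ 23.9, C* ≈ 56.3

From dC/dt = 0: 0.00468H* = 0.112, so H* = 23.9.
From dB/dt = 0: 1.31(1 - B*/402) = 0.0284·23.9, giving B* = 402·(1 - 0.519) = 193.
From dH/dt = 0: 0.0119·193 - 0.422 = 0.0334C*, so C* = 1.88/0.0334 = 56.3.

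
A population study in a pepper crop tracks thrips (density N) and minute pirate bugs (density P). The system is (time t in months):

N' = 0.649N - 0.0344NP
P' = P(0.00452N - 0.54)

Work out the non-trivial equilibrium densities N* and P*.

Set dP/dt = 0 with P > 0: 0.00452N - 0.54 = 0, so N* = 0.54/0.00452 = 119.
Set dN/dt = 0 with N > 0: 0.649 - 0.0344P = 0, so P* = 0.649/0.0344 = 18.9.

N* ≈ 119, P* ≈ 18.9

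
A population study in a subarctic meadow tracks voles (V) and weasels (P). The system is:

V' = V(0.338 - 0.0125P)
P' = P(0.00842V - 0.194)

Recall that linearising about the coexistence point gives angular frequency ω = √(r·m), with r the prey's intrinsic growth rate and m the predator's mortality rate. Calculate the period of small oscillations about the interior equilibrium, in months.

T ≈ 24.5 months

Here r = 0.338 and m = 0.194, so r·m = 0.0656.
ω = √0.0656 = 0.256 per month, hence T = 2π/ω ≈ 24.5 months.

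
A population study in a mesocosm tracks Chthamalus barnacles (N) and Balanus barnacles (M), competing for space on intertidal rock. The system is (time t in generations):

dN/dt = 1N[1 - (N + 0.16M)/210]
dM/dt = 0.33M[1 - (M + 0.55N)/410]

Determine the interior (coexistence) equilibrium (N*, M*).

Setting both brackets to zero gives the nullclines N + 0.16M = 210 and 0.55N + M = 410.
Substituting M = 410 - 0.55N into the first: N(1 - 0.16·0.55) = 210 - 0.16·410.
So N* = 144/0.912 = 158, and then M* = 410 - 0.55·158 = 323.

N* ≈ 158, M* ≈ 323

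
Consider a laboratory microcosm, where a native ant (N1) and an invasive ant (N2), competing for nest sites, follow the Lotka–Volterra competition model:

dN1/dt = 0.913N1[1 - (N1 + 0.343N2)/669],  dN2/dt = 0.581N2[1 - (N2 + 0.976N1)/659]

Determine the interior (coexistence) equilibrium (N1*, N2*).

Setting both brackets to zero gives the nullclines N1 + 0.343N2 = 669 and 0.976N1 + N2 = 659.
Substituting N2 = 659 - 0.976N1 into the first: N1(1 - 0.343·0.976) = 669 - 0.343·659.
So N1* = 443/0.665 = 666, and then N2* = 659 - 0.976·666 = 9.1.

N1* ≈ 666, N2* ≈ 9.1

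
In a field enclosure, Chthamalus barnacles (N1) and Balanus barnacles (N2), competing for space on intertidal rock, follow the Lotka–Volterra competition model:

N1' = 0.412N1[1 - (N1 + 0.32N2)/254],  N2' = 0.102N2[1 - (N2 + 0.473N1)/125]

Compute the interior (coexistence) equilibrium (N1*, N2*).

Setting both brackets to zero gives the nullclines N1 + 0.32N2 = 254 and 0.473N1 + N2 = 125.
Substituting N2 = 125 - 0.473N1 into the first: N1(1 - 0.32·0.473) = 254 - 0.32·125.
So N1* = 214/0.849 = 252, and then N2* = 125 - 0.473·252 = 5.72.

N1* ≈ 252, N2* ≈ 5.72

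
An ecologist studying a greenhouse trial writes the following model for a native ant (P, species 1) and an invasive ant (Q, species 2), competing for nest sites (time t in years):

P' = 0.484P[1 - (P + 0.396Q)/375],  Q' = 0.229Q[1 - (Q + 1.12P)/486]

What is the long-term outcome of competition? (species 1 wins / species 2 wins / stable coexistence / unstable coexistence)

stable coexistence

Compare the nullcline intercepts: K1/α12 = 375/0.396 = 947 > K2 = 486; K2/α21 = 486/1.12 = 434 > K1 = 375.
Since both inequalities hold, each species can invade when rare, so the interior equilibrium is stable.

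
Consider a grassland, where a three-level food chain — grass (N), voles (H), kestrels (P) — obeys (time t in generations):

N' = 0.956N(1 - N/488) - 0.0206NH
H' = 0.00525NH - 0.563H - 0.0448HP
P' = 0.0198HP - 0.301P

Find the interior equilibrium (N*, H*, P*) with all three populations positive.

From dP/dt = 0: 0.0198H* = 0.301, so H* = 15.2.
From dN/dt = 0: 0.956(1 - N*/488) = 0.0206·15.2, giving N* = 488·(1 - 0.328) = 328.
From dH/dt = 0: 0.00525·328 - 0.563 = 0.0448P*, so P* = 1.16/0.0448 = 25.9.

N* ≈ 328, H* ≈ 15.2, P* ≈ 25.9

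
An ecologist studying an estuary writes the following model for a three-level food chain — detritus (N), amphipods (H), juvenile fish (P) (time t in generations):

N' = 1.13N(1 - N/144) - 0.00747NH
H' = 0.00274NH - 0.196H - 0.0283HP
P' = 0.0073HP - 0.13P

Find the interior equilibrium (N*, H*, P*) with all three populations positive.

From dP/dt = 0: 0.0073H* = 0.13, so H* = 17.8.
From dN/dt = 0: 1.13(1 - N*/144) = 0.00747·17.8, giving N* = 144·(1 - 0.118) = 127.
From dH/dt = 0: 0.00274·127 - 0.196 = 0.0283P*, so P* = 0.152/0.0283 = 5.37.

N* ≈ 127, H* ≈ 17.8, P* ≈ 5.37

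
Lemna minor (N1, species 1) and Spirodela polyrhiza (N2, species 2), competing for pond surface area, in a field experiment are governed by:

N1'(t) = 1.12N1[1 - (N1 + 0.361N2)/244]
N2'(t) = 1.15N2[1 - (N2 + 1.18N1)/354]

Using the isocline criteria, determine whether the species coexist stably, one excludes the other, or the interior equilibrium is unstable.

stable coexistence

Compare the nullcline intercepts: K1/α12 = 244/0.361 = 676 > K2 = 354; K2/α21 = 354/1.18 = 300 > K1 = 244.
Since both inequalities hold, each species can invade when rare, so the interior equilibrium is stable.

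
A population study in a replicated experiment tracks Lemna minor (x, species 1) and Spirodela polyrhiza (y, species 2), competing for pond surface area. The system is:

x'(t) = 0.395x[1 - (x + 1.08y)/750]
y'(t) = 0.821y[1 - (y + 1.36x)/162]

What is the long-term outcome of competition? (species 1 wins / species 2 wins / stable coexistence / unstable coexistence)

species 1 excludes species 2

Compare the nullcline intercepts: K1/α12 = 750/1.08 = 694 > K2 = 162; K2/α21 = 162/1.36 = 119 < K1 = 750.
Since the inequalities point opposite ways, species 1 can invade but species 2 cannot.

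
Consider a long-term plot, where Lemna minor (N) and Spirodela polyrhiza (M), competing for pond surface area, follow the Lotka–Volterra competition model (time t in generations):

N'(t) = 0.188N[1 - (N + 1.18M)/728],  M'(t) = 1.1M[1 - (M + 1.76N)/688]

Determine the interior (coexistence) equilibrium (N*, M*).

N* ≈ 77.9, M* ≈ 551

Setting both brackets to zero gives the nullclines N + 1.18M = 728 and 1.76N + M = 688.
Substituting M = 688 - 1.76N into the first: N(1 - 1.18·1.76) = 728 - 1.18·688.
So N* = -83.8/-1.08 = 77.9, and then M* = 688 - 1.76·77.9 = 551.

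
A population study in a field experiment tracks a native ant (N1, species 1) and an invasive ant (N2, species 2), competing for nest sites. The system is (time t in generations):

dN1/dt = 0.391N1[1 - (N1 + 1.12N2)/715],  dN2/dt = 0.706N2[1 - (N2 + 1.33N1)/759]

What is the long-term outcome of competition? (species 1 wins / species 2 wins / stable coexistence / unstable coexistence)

unstable coexistence (outcome depends on initial conditions)

Compare the nullcline intercepts: K1/α12 = 715/1.12 = 638 < K2 = 759; K2/α21 = 759/1.33 = 571 < K1 = 715.
Since both are reversed, neither can invade when rare; the interior point is a saddle.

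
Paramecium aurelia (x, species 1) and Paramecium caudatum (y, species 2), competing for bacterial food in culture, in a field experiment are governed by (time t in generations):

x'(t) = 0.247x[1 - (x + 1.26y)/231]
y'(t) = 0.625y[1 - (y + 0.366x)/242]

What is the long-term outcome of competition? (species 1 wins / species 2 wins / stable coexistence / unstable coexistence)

species 2 excludes species 1

Compare the nullcline intercepts: K1/α12 = 231/1.26 = 183 < K2 = 242; K2/α21 = 242/0.366 = 661 > K1 = 231.
Since the inequalities point opposite ways, species 2 can invade but species 1 cannot.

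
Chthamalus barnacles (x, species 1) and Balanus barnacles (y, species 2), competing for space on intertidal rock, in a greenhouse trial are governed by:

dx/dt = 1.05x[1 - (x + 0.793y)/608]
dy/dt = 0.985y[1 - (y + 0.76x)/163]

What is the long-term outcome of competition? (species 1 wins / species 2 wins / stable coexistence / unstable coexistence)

Compare the nullcline intercepts: K1/α12 = 608/0.793 = 767 > K2 = 163; K2/α21 = 163/0.76 = 214 < K1 = 608.
Since the inequalities point opposite ways, species 1 can invade but species 2 cannot.

species 1 excludes species 2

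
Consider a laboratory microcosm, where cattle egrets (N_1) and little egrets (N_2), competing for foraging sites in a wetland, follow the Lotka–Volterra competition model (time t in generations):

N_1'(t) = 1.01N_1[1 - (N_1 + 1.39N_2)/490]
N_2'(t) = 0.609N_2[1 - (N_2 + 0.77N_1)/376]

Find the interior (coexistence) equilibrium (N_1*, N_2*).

N_1* ≈ 464, N_2* ≈ 18.5

Setting both brackets to zero gives the nullclines N_1 + 1.39N_2 = 490 and 0.77N_1 + N_2 = 376.
Substituting N_2 = 376 - 0.77N_1 into the first: N_1(1 - 1.39·0.77) = 490 - 1.39·376.
So N_1* = -32.6/-0.0703 = 464, and then N_2* = 376 - 0.77·464 = 18.5.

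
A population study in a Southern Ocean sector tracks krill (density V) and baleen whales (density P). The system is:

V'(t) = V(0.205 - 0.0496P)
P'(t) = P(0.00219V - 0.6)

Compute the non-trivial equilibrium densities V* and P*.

V* ≈ 274, P* ≈ 4.13

Set dP/dt = 0 with P > 0: 0.00219V - 0.6 = 0, so V* = 0.6/0.00219 = 274.
Set dV/dt = 0 with V > 0: 0.205 - 0.0496P = 0, so P* = 0.205/0.0496 = 4.13.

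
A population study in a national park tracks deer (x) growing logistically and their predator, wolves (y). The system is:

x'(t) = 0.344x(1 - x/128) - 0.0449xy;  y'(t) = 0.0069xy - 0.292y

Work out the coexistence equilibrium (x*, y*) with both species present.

From dy/dt = 0 with y > 0: 0.0069x* = 0.292, so x* = 42.3.
Substitute into dx/dt = 0: 0.344(1 - 42.3/128) = 0.0449y*.
The bracket is 0.669, giving y* = 0.23/0.0449 = 5.13.

x* ≈ 42.3, y* ≈ 5.13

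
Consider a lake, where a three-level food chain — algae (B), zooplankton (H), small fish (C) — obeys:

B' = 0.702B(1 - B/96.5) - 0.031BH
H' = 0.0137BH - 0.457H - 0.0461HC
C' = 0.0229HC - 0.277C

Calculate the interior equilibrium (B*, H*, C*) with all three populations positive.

B* ≈ 45, H* ≈ 12.1, C* ≈ 3.45

From dC/dt = 0: 0.0229H* = 0.277, so H* = 12.1.
From dB/dt = 0: 0.702(1 - B*/96.5) = 0.031·12.1, giving B* = 96.5·(1 - 0.534) = 45.
From dH/dt = 0: 0.0137·45 - 0.457 = 0.0461C*, so C* = 0.159/0.0461 = 3.45.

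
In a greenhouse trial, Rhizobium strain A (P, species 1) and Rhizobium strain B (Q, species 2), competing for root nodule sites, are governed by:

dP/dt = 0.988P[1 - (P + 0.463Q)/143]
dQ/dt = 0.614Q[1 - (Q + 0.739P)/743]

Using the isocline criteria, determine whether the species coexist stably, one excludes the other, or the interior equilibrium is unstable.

Compare the nullcline intercepts: K1/α12 = 143/0.463 = 309 < K2 = 743; K2/α21 = 743/0.739 = 1010 > K1 = 143.
Since the inequalities point opposite ways, species 2 can invade but species 1 cannot.

species 2 excludes species 1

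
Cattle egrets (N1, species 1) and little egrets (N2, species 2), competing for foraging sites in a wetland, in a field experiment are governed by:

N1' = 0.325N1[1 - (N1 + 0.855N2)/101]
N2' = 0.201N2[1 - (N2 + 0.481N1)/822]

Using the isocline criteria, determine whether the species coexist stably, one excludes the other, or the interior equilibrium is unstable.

species 2 excludes species 1

Compare the nullcline intercepts: K1/α12 = 101/0.855 = 118 < K2 = 822; K2/α21 = 822/0.481 = 1710 > K1 = 101.
Since the inequalities point opposite ways, species 2 can invade but species 1 cannot.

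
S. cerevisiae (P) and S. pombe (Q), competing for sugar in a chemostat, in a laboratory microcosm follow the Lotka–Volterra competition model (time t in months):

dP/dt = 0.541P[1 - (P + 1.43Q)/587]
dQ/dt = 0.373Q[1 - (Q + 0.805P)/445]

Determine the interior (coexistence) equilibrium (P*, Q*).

Setting both brackets to zero gives the nullclines P + 1.43Q = 587 and 0.805P + Q = 445.
Substituting Q = 445 - 0.805P into the first: P(1 - 1.43·0.805) = 587 - 1.43·445.
So P* = -49.4/-0.151 = 326, and then Q* = 445 - 0.805·326 = 182.

P* ≈ 326, Q* ≈ 182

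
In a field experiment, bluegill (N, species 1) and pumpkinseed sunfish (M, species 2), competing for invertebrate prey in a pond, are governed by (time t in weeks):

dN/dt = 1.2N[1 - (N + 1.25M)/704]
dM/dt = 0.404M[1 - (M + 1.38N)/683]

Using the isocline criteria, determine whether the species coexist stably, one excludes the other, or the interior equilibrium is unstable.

Compare the nullcline intercepts: K1/α12 = 704/1.25 = 563 < K2 = 683; K2/α21 = 683/1.38 = 495 < K1 = 704.
Since both are reversed, neither can invade when rare; the interior point is a saddle.

unstable coexistence (outcome depends on initial conditions)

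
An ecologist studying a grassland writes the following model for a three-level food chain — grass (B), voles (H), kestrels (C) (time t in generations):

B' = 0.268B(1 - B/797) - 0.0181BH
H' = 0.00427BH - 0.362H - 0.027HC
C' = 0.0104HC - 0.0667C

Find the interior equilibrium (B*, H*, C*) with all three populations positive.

From dC/dt = 0: 0.0104H* = 0.0667, so H* = 6.41.
From dB/dt = 0: 0.268(1 - B*/797) = 0.0181·6.41, giving B* = 797·(1 - 0.433) = 452.
From dH/dt = 0: 0.00427·452 - 0.362 = 0.027C*, so C* = 1.57/0.027 = 58.

B* ≈ 452, H* ≈ 6.41, C* ≈ 58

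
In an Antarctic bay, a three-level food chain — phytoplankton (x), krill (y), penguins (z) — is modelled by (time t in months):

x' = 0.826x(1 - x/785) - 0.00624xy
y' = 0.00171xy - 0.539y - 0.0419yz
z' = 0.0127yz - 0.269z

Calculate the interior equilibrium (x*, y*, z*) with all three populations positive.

From dz/dt = 0: 0.0127y* = 0.269, so y* = 21.2.
From dx/dt = 0: 0.826(1 - x*/785) = 0.00624·21.2, giving x* = 785·(1 - 0.16) = 659.
From dy/dt = 0: 0.00171·659 - 0.539 = 0.0419z*, so z* = 0.589/0.0419 = 14.

x* ≈ 659, y* ≈ 21.2, z* ≈ 14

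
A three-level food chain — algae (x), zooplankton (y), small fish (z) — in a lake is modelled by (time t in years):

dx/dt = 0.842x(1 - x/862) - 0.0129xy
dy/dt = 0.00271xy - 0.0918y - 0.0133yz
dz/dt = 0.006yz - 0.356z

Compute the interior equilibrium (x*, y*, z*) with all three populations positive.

x* ≈ 78.4, y* ≈ 59.3, z* ≈ 9.08

From dz/dt = 0: 0.006y* = 0.356, so y* = 59.3.
From dx/dt = 0: 0.842(1 - x*/862) = 0.0129·59.3, giving x* = 862·(1 - 0.909) = 78.4.
From dy/dt = 0: 0.00271·78.4 - 0.0918 = 0.0133z*, so z* = 0.121/0.0133 = 9.08.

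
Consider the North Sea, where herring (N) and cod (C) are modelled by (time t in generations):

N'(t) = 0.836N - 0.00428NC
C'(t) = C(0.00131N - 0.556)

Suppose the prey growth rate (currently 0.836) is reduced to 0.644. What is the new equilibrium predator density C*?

C* ≈ 150

At the interior fixed point, setting dN/dt = 0 with N > 0 fixes C* = (prey growth rate)/(NC coefficient) — independent of the other coefficients.
With the change, C* = 0.644/0.00428 = 150; it falls from 195.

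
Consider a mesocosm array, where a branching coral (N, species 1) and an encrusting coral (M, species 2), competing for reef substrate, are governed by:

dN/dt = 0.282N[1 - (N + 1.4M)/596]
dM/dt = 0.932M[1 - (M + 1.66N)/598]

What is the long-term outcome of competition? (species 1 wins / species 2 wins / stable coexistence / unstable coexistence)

Compare the nullcline intercepts: K1/α12 = 596/1.4 = 426 < K2 = 598; K2/α21 = 598/1.66 = 360 < K1 = 596.
Since both are reversed, neither can invade when rare; the interior point is a saddle.

unstable coexistence (outcome depends on initial conditions)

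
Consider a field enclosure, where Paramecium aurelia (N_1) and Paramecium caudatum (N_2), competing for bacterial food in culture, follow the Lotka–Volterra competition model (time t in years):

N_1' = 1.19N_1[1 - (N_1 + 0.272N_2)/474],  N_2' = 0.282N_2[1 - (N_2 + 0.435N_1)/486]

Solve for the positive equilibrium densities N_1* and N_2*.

N_1* ≈ 388, N_2* ≈ 317

Setting both brackets to zero gives the nullclines N_1 + 0.272N_2 = 474 and 0.435N_1 + N_2 = 486.
Substituting N_2 = 486 - 0.435N_1 into the first: N_1(1 - 0.272·0.435) = 474 - 0.272·486.
So N_1* = 342/0.882 = 388, and then N_2* = 486 - 0.435·388 = 317.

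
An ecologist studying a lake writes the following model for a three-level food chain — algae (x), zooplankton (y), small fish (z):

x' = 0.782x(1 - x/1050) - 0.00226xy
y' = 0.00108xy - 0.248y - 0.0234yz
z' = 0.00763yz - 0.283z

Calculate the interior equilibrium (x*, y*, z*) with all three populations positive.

x* ≈ 937, y* ≈ 37.1, z* ≈ 32.7

From dz/dt = 0: 0.00763y* = 0.283, so y* = 37.1.
From dx/dt = 0: 0.782(1 - x*/1050) = 0.00226·37.1, giving x* = 1050·(1 - 0.107) = 937.
From dy/dt = 0: 0.00108·937 - 0.248 = 0.0234z*, so z* = 0.764/0.0234 = 32.7.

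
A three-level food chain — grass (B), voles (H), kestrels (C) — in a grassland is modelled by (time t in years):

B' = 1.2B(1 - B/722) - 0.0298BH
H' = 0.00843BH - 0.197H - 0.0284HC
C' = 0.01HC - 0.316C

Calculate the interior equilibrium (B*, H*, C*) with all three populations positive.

B* ≈ 155, H* ≈ 31.6, C* ≈ 39.2

From dC/dt = 0: 0.01H* = 0.316, so H* = 31.6.
From dB/dt = 0: 1.2(1 - B*/722) = 0.0298·31.6, giving B* = 722·(1 - 0.785) = 155.
From dH/dt = 0: 0.00843·155 - 0.197 = 0.0284C*, so C* = 1.11/0.0284 = 39.2.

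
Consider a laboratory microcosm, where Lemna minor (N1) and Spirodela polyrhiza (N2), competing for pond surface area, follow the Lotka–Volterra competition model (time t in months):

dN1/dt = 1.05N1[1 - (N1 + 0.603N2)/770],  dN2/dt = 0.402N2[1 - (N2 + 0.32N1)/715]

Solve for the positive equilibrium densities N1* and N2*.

Setting both brackets to zero gives the nullclines N1 + 0.603N2 = 770 and 0.32N1 + N2 = 715.
Substituting N2 = 715 - 0.32N1 into the first: N1(1 - 0.603·0.32) = 770 - 0.603·715.
So N1* = 339/0.807 = 420, and then N2* = 715 - 0.32·420 = 581.

N1* ≈ 420, N2* ≈ 581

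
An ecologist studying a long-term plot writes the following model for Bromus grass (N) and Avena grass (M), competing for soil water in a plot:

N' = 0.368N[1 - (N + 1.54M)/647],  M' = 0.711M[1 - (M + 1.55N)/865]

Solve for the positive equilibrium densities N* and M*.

N* ≈ 494, M* ≈ 99.4

Setting both brackets to zero gives the nullclines N + 1.54M = 647 and 1.55N + M = 865.
Substituting M = 865 - 1.55N into the first: N(1 - 1.54·1.55) = 647 - 1.54·865.
So N* = -685/-1.39 = 494, and then M* = 865 - 1.55·494 = 99.4.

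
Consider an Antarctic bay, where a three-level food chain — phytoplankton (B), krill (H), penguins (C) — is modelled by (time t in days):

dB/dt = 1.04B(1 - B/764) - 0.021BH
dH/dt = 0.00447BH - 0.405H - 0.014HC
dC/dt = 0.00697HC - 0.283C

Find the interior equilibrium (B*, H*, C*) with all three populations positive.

From dC/dt = 0: 0.00697H* = 0.283, so H* = 40.6.
From dB/dt = 0: 1.04(1 - B*/764) = 0.021·40.6, giving B* = 764·(1 - 0.82) = 138.
From dH/dt = 0: 0.00447·138 - 0.405 = 0.014C*, so C* = 0.21/0.014 = 15.

B* ≈ 138, H* ≈ 40.6, C* ≈ 15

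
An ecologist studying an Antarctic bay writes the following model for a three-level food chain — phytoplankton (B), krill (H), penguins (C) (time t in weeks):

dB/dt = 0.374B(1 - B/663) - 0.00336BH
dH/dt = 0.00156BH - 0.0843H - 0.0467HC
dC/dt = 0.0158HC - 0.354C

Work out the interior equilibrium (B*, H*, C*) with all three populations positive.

From dC/dt = 0: 0.0158H* = 0.354, so H* = 22.4.
From dB/dt = 0: 0.374(1 - B*/663) = 0.00336·22.4, giving B* = 663·(1 - 0.201) = 530.
From dH/dt = 0: 0.00156·530 - 0.0843 = 0.0467C*, so C* = 0.742/0.0467 = 15.9.

B* ≈ 530, H* ≈ 22.4, C* ≈ 15.9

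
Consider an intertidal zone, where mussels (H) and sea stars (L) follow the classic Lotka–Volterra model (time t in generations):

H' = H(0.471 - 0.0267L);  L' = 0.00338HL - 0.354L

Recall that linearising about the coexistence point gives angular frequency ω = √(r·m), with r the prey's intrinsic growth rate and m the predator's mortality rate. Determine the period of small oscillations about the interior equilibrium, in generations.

Here r = 0.471 and m = 0.354, so r·m = 0.167.
ω = √0.167 = 0.408 per generation, hence T = 2π/ω ≈ 15.4 generations.

T ≈ 15.4 generations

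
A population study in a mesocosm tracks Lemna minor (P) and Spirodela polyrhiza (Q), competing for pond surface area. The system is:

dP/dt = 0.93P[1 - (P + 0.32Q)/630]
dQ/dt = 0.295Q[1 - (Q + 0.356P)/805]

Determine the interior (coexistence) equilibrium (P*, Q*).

P* ≈ 420, Q* ≈ 655

Setting both brackets to zero gives the nullclines P + 0.32Q = 630 and 0.356P + Q = 805.
Substituting Q = 805 - 0.356P into the first: P(1 - 0.32·0.356) = 630 - 0.32·805.
So P* = 372/0.886 = 420, and then Q* = 805 - 0.356·420 = 655.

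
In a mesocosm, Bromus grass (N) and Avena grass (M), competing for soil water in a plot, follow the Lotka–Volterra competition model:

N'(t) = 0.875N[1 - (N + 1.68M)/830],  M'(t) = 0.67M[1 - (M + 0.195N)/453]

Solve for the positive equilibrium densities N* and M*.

N* ≈ 103, M* ≈ 433

Setting both brackets to zero gives the nullclines N + 1.68M = 830 and 0.195N + M = 453.
Substituting M = 453 - 0.195N into the first: N(1 - 1.68·0.195) = 830 - 1.68·453.
So N* = 69/0.672 = 103, and then M* = 453 - 0.195·103 = 433.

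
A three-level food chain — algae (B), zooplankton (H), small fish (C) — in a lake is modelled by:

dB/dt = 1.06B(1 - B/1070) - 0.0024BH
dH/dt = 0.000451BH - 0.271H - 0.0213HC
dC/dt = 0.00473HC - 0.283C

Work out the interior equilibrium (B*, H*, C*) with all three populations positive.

From dC/dt = 0: 0.00473H* = 0.283, so H* = 59.8.
From dB/dt = 0: 1.06(1 - B*/1070) = 0.0024·59.8, giving B* = 1070·(1 - 0.135) = 925.
From dH/dt = 0: 0.000451·925 - 0.271 = 0.0213C*, so C* = 0.146/0.0213 = 6.86.

B* ≈ 925, H* ≈ 59.8, C* ≈ 6.86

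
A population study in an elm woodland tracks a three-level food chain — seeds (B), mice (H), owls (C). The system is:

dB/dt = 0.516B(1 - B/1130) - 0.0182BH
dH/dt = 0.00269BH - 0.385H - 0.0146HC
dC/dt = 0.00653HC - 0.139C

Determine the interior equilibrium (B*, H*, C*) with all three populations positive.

B* ≈ 282, H* ≈ 21.3, C* ≈ 25.5

From dC/dt = 0: 0.00653H* = 0.139, so H* = 21.3.
From dB/dt = 0: 0.516(1 - B*/1130) = 0.0182·21.3, giving B* = 1130·(1 - 0.751) = 282.
From dH/dt = 0: 0.00269·282 - 0.385 = 0.0146C*, so C* = 0.372/0.0146 = 25.5.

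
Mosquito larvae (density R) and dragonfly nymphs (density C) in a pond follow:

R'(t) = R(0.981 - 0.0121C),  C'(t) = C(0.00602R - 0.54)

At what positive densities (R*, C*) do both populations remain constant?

Set dC/dt = 0 with C > 0: 0.00602R - 0.54 = 0, so R* = 0.54/0.00602 = 89.7.
Set dR/dt = 0 with R > 0: 0.981 - 0.0121C = 0, so C* = 0.981/0.0121 = 81.1.

R* ≈ 89.7, C* ≈ 81.1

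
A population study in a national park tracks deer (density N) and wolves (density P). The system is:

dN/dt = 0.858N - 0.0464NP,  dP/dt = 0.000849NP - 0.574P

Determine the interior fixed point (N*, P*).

N* ≈ 676, P* ≈ 18.5

Set dP/dt = 0 with P > 0: 0.000849N - 0.574 = 0, so N* = 0.574/0.000849 = 676.
Set dN/dt = 0 with N > 0: 0.858 - 0.0464P = 0, so P* = 0.858/0.0464 = 18.5.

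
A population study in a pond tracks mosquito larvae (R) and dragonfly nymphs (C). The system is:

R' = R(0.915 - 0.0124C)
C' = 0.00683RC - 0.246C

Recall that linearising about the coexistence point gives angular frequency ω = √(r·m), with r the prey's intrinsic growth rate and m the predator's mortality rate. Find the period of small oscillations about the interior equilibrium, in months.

Here r = 0.915 and m = 0.246, so r·m = 0.225.
ω = √0.225 = 0.474 per month, hence T = 2π/ω ≈ 13.2 months.

T ≈ 13.2 months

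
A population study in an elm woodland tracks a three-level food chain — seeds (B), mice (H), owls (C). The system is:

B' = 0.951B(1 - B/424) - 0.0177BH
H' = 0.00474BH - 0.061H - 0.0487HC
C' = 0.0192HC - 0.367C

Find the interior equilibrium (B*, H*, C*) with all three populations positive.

From dC/dt = 0: 0.0192H* = 0.367, so H* = 19.1.
From dB/dt = 0: 0.951(1 - B*/424) = 0.0177·19.1, giving B* = 424·(1 - 0.356) = 273.
From dH/dt = 0: 0.00474·273 - 0.061 = 0.0487C*, so C* = 1.23/0.0487 = 25.3.

B* ≈ 273, H* ≈ 19.1, C* ≈ 25.3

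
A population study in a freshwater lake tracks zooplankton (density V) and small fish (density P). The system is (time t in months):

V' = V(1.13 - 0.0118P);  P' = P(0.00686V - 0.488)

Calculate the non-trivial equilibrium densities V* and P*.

V* ≈ 71.1, P* ≈ 95.8

Set dP/dt = 0 with P > 0: 0.00686V - 0.488 = 0, so V* = 0.488/0.00686 = 71.1.
Set dV/dt = 0 with V > 0: 1.13 - 0.0118P = 0, so P* = 1.13/0.0118 = 95.8.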